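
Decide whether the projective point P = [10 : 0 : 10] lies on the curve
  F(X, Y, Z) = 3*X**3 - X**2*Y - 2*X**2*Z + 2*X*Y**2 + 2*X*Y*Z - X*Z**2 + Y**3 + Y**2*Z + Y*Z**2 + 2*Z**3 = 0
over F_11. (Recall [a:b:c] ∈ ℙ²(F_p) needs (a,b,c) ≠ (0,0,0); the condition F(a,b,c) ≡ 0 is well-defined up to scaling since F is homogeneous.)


F(10,0,10) ≡ 9 (mod 11); P is NOT on the curve.

Evaluate F(10, 0, 10) term-by-term (mod 11).
  3*X**3 ↦ 3·1000·1·1 = 3000
  -X**2*Y ↦ -1·100·0·1 = 0
  -2*X**2*Z ↦ -2·100·1·10 = -2000
  2*X*Y**2 ↦ 2·10·0·1 = 0
  2*X*Y*Z ↦ 2·10·0·10 = 0
  -X*Z**2 ↦ -1·10·1·100 = -1000
  Y**3 ↦ 1·1·0·1 = 0
  Y**2*Z ↦ 1·1·0·10 = 0
  Y*Z**2 ↦ 1·1·0·100 = 0
  2*Z**3 ↦ 2·1·1·1000 = 2000
Sum: F(10, 0, 10) = (3000) + (0) + (-2000) + (0) + (0) + (-1000) + (0) + (0) + (0) + (2000) = 2000.
Reducing mod 11: 2000 ≡ 9 (mod 11).
Since F(a, b, c) ≡ 9 ≠ 0 (mod 11), P does NOT lie on the curve.


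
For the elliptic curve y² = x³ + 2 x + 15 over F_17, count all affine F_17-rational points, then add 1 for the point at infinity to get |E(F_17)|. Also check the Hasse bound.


Affine points = {(0, 7), (0, 10), (1, 1), (1, 16), (4, 6), (4, 11), (7, 7), (7, 10), (8, 4), (8, 13), (10, 7), (10, 10), (11, 5), (11, 12), (12, 4), (12, 13), (14, 4), (14, 13)}; affine count = 18; |E(F_17)| = 19.

Discriminant check: Δ ∝ 4a³ + 27b² = 4·2³ + 27·15² = 4·8 + 27·225 ≡ 4 (mod 17). Nonzero ⇒ E is nonsingular.
For each x ∈ F_17, compute rhs = x³ + 2·x + 15 mod 17, then count y ∈ F_17 with y² ≡ rhs.
  x = 0: rhs = 15, matching y values: 7, 10 (2 points).
  x = 1: rhs = 1, matching y values: 1, 16 (2 points).
  x = 2: rhs = 10, matching y values: none (0 points).
  x = 3: rhs = 14, matching y values: none (0 points).
  x = 4: rhs = 2, matching y values: 6, 11 (2 points).
  x = 5: rhs = 14, matching y values: none (0 points).
  x = 6: rhs = 5, matching y values: none (0 points).
  x = 7: rhs = 15, matching y values: 7, 10 (2 points).
  x = 8: rhs = 16, matching y values: 4, 13 (2 points).
  x = 9: rhs = 14, matching y values: none (0 points).
  x = 10: rhs = 15, matching y values: 7, 10 (2 points).
  x = 11: rhs = 8, matching y values: 5, 12 (2 points).
  x = 12: rhs = 16, matching y values: 4, 13 (2 points).
  x = 13: rhs = 11, matching y values: none (0 points).
  x = 14: rhs = 16, matching y values: 4, 13 (2 points).
  x = 15: rhs = 3, matching y values: none (0 points).
  x = 16: rhs = 12, matching y values: none (0 points).
Total affine count: 18.
Full point count |E(F_17)| = 18 + 1 = 19.
Hasse bound: |19 − (17+1)| = |1| = 1 ≤ 2√17 ≈ 8.2462 ✓.


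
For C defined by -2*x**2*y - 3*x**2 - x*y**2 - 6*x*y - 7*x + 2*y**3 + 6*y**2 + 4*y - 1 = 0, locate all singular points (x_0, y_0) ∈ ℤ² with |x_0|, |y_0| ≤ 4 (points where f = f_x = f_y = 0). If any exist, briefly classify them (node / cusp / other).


Singular points: {(-1, -1)}; classification: node.

Compute partial derivatives:
  f_x = -4*x*y - 6*x - y**2 - 6*y - 7.
  f_y = -2*x**2 - 2*x*y - 6*x + 6*y**2 + 12*y + 4.
Scan x_0 ∈ {−4, ..., 4}. For each x_0, f_y(x_0, y) is a polynomial in y; find its integer roots y ∈ {−4, ..., 4}, then test f_x and f at those candidates.
  x = -4: f_y(-4, y) = 6*y**2 + 20*y - 4; no integer root y with |y| ≤ 4.
  x = -3: f_y(-3, y) = 6*y**2 + 18*y + 4; no integer root y with |y| ≤ 4.
  x = -2: f_y(-2, y) = 6*y**2 + 16*y + 8; vanishes at y ∈ {-2}. (-2, -2): f_x = -3 ≠ 0.
  x = -1: f_y(-1, y) = 6*y**2 + 14*y + 8; vanishes at y ∈ {-1}. (-1, -1): f_x = 0, f = 0 — SINGULAR.
  x = 0: f_y(0, y) = 6*y**2 + 12*y + 4; no integer root y with |y| ≤ 4.
  x = 1: f_y(1, y) = 6*y**2 + 10*y - 4; vanishes at y ∈ {-2}. (1, -2): f_x = 3 ≠ 0.
  x = 2: f_y(2, y) = 6*y**2 + 8*y - 16; no integer root y with |y| ≤ 4.
  x = 3: f_y(3, y) = 6*y**2 + 6*y - 32; no integer root y with |y| ≤ 4.
  x = 4: f_y(4, y) = 6*y**2 + 4*y - 52; no integer root y with |y| ≤ 4.
Only singular point on the grid: (-1, -1).
Classify: substitute x = -1 + u, y = -1 + v and expand: f = -2*u**2*v - u**2 - u*v**2 + 2*v**3 + v**2.
No constant or linear terms (consistent with a singular point). Quadratic part: -u**2 + v**2. Cubic part: -2*u**2*v - u*v**2 + 2*v**3.
The quadratic part v**2 - u**2 = (v − u)(v + u) splits into two distinct linear factors, so there are two distinct tangent lines y − -1 = ±(x − -1) — this is a node (ordinary double point).
Classification: node.


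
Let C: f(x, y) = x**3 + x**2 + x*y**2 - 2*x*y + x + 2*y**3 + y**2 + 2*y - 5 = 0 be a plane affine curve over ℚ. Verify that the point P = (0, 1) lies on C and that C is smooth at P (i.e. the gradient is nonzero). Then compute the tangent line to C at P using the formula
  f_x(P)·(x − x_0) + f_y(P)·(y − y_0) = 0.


Tangent line at P: 10*y - 10 = 0.

Step 1: f(0, 1) = 0, so P lies on C.
Step 2: partial derivatives
  f_x(x, y) = 3*x**2 + 2*x + y**2 - 2*y + 1, f_y(x, y) = 2*x*y - 2*x + 6*y**2 + 2*y + 2.
  f_x(P) = 0, f_y(P) = 10 (gradient nonzero, so P is smooth).
Step 3: tangent line at P: 0·(x − 0) + 10·(y − 1) = 0.
Expanding: 10*y - 10 = 0.


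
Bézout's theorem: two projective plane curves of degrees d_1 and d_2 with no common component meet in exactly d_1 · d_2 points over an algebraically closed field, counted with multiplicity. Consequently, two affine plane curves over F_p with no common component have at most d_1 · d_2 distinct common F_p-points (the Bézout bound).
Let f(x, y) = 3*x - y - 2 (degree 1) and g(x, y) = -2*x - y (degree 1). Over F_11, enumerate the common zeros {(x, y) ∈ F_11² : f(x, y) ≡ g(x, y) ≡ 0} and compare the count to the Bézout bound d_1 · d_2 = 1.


Common zeros: {(7, 8)}; count = 1; Bézout bound = 1.

deg(f) = 1, deg(g) = 1, so Bézout bound = 1.
Scan x ∈ F_11. For each x, list the y ∈ F_11 with f(x, y) ≡ 0 and those with g(x, y) ≡ 0 (mod 11); the common zeros in that column are the intersection.
  x = 0: f ≡ 0 at y ∈ {9}; g ≡ 0 at y ∈ {0}; common: ∅.
  x = 1: f ≡ 0 at y ∈ {1}; g ≡ 0 at y ∈ {9}; common: ∅.
  x = 2: f ≡ 0 at y ∈ {4}; g ≡ 0 at y ∈ {7}; common: ∅.
  x = 3: f ≡ 0 at y ∈ {7}; g ≡ 0 at y ∈ {5}; common: ∅.
  x = 4: f ≡ 0 at y ∈ {10}; g ≡ 0 at y ∈ {3}; common: ∅.
  x = 5: f ≡ 0 at y ∈ {2}; g ≡ 0 at y ∈ {1}; common: ∅.
  x = 6: f ≡ 0 at y ∈ {5}; g ≡ 0 at y ∈ {10}; common: ∅.
  x = 7: f ≡ 0 at y ∈ {8}; g ≡ 0 at y ∈ {8}; common: {8}.
  x = 8: f ≡ 0 at y ∈ {0}; g ≡ 0 at y ∈ {6}; common: ∅.
  x = 9: f ≡ 0 at y ∈ {3}; g ≡ 0 at y ∈ {4}; common: ∅.
  x = 10: f ≡ 0 at y ∈ {6}; g ≡ 0 at y ∈ {2}; common: ∅.
Collecting: common zeros = {(7, 8)}, so the count is 1.
Comparison with the Bézout bound: 1 ≤ 1 = deg(f)·deg(g), as expected for curves with no common component (the bound is attained).


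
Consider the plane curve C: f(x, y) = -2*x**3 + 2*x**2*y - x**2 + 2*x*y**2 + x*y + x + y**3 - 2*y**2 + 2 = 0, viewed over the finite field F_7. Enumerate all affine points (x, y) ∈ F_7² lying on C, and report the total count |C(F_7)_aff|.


Affine F_7-points: {(0, 5), (1, 0), (1, 2), (1, 5), (3, 4), (6, 1)}; count = 6.

For each of the 49 pairs (x, y) ∈ F_7², evaluate f(x, y) mod 7. Record the zeros.
  x = 0: [0↦2, 1↦1, 2↦2, 3↦4, 4↦6, 5↦0, 6↦6]  zeros at y ∈ {5}
  x = 1: [0↦0, 1↦4, 2↦0, 3↦1, 4↦6, 5↦0, 6↦3]  zeros at y ∈ {0, 2, 5}
  x = 2: [0↦5, 1↦4, 2↦6, 3↦3, 4↦1, 5↦6, 6↦3]  zeros at y ∈ ∅
  x = 3: [0↦5, 1↦3, 2↦1, 3↦5, 4↦0, 5↦6, 6↦1]  zeros at y ∈ {4}
  x = 4: [0↦2, 1↦3, 2↦1, 3↦2, 4↦5, 5↦2, 6↦6]  zeros at y ∈ ∅
  x = 5: [0↦5, 1↦6, 2↦1, 3↦3, 4↦4, 5↦3, 6↦6]  zeros at y ∈ ∅
  x = 6: [0↦2, 1↦0, 2↦3, 3↦3, 4↦6, 5↦4, 6↦3]  zeros at y ∈ {1}
Collecting zeros: affine points = {(0, 5), (1, 0), (1, 2), (1, 5), (3, 4), (6, 1)}.
Total count |C(F_7)_aff| = 6.


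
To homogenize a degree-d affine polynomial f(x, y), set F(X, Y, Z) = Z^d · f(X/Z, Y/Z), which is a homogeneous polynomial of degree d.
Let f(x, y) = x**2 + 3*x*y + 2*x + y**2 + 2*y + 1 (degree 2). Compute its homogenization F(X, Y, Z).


F(X, Y, Z) = X**2 + 3*X*Y + 2*X*Z + Y**2 + 2*Y*Z + Z**2

deg(f) = 2.
Substitute x = X/Z, y = Y/Z into f, then multiply by Z^2.
  monomial 1·x^2·y^0 ↦ 1·X^2·Y^0·Z^0.
  monomial 3·x^1·y^1 ↦ 3·X^1·Y^1·Z^0.
  monomial 2·x^1·y^0 ↦ 2·X^1·Y^0·Z^1.
  monomial 1·x^0·y^2 ↦ 1·X^0·Y^2·Z^0.
  monomial 2·x^0·y^1 ↦ 2·X^0·Y^1·Z^1.
  monomial 1·x^0·y^0 ↦ 1·X^0·Y^0·Z^2.
Collecting: F(X, Y, Z) = X**2 + 3*X*Y + 2*X*Z + Y**2 + 2*Y*Z + Z**2.


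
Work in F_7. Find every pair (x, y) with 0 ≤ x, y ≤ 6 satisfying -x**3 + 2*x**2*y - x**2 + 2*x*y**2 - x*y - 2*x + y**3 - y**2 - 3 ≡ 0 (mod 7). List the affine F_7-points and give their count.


Affine F_7-points: {(1, 0), (1, 2), (1, 4), (3, 5), (3, 6), (4, 0), (6, 1)}; count = 7.

For each of the 49 pairs (x, y) ∈ F_7², evaluate f(x, y) mod 7. Record the zeros.
  x = 0: [0↦4, 1↦4, 2↦1, 3↦1, 4↦3, 5↦6, 6↦2]  zeros at y ∈ ∅
  x = 1: [0↦0, 1↦3, 2↦0, 3↦4, 4↦0, 5↦1, 6↦6]  zeros at y ∈ {0, 2, 4}
  x = 2: [0↦2, 1↦5, 2↦6, 3↦4, 4↦5, 5↦1, 6↦5]  zeros at y ∈ ∅
  x = 3: [0↦4, 1↦4, 2↦6, 3↦2, 4↦5, 5↦0, 6↦0]  zeros at y ∈ {5, 6}
  x = 4: [0↦0, 1↦1, 2↦1, 3↦6, 4↦1, 5↦6, 6↦6]  zeros at y ∈ {0}
  x = 5: [0↦5, 1↦4, 2↦6, 3↦3, 4↦1, 5↦6, 6↦3]  zeros at y ∈ ∅
  x = 6: [0↦6, 1↦0, 2↦1, 3↦1, 4↦6, 5↦1, 6↦6]  zeros at y ∈ {1}
Collecting zeros: affine points = {(1, 0), (1, 2), (1, 4), (3, 5), (3, 6), (4, 0), (6, 1)}.
Total count |C(F_7)_aff| = 7.


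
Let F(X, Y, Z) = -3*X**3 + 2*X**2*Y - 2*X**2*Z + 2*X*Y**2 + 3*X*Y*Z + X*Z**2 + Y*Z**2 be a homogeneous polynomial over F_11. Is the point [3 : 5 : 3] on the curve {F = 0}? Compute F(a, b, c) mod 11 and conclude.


F(3,5,3) ≡ 4 (mod 11); P is NOT on the curve.

Evaluate F(3, 5, 3) term-by-term (mod 11).
  -3*X**3 ↦ -3·27·1·1 = -81
  2*X**2*Y ↦ 2·9·5·1 = 90
  -2*X**2*Z ↦ -2·9·1·3 = -54
  2*X*Y**2 ↦ 2·3·25·1 = 150
  3*X*Y*Z ↦ 3·3·5·3 = 135
  X*Z**2 ↦ 1·3·1·9 = 27
  Y*Z**2 ↦ 1·1·5·9 = 45
Sum: F(3, 5, 3) = (-81) + (90) + (-54) + (150) + (135) + (27) + (45) = 312.
Reducing mod 11: 312 ≡ 4 (mod 11).
Since F(a, b, c) ≡ 4 ≠ 0 (mod 11), P does NOT lie on the curve.


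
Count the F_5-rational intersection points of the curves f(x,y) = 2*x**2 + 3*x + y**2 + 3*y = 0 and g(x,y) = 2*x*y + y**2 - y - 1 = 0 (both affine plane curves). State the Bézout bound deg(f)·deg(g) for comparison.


Common zeros: {(1, 2), (3, 4)}; count = 2; Bézout bound = 4.

deg(f) = 2, deg(g) = 2, so Bézout bound = 4.
Scan x ∈ F_5. For each x, list the y ∈ F_5 with f(x, y) ≡ 0 and those with g(x, y) ≡ 0 (mod 5); the common zeros in that column are the intersection.
  x = 0: f ≡ 0 at y ∈ {0, 2}; g ≡ 0 at y ∈ {3}; common: ∅.
  x = 1: f ≡ 0 at y ∈ {0, 2}; g ≡ 0 at y ∈ {2}; common: {2}.
  x = 2: f ≡ 0 at y ∈ ∅; g ≡ 0 at y ∈ ∅; common: ∅.
  x = 3: f ≡ 0 at y ∈ {3, 4}; g ≡ 0 at y ∈ {1, 4}; common: {4}.
  x = 4: f ≡ 0 at y ∈ ∅; g ≡ 0 at y ∈ ∅; common: ∅.
Collecting: common zeros = {(1, 2), (3, 4)}, so the count is 2.
Comparison with the Bézout bound: 2 ≤ 4 = deg(f)·deg(g), as expected for curves with no common component (the affine F_5-count falls short of the bound because intersections may lie at infinity, over extension fields, or carry multiplicity).


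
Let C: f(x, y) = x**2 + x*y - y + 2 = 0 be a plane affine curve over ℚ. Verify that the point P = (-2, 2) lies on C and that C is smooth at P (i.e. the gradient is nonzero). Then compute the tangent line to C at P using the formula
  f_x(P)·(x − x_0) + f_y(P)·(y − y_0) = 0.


Tangent line at P: -2*x - 3*y + 2 = 0.

Step 1: f(-2, 2) = 0, so P lies on C.
Step 2: partial derivatives
  f_x(x, y) = 2*x + y, f_y(x, y) = x - 1.
  f_x(P) = -2, f_y(P) = -3 (gradient nonzero, so P is smooth).
Step 3: tangent line at P: -2·(x − -2) + -3·(y − 2) = 0.
Expanding: -2*x - 3*y + 2 = 0.


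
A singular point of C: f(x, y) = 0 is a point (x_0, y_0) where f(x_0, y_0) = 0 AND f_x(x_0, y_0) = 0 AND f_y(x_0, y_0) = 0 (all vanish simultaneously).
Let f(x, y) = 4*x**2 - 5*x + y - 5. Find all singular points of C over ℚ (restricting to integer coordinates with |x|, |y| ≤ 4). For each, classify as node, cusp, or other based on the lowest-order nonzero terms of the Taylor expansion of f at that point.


No singular points in the scanned grid; C is smooth there.

Compute partial derivatives:
  f_x = 8*x - 5.
  f_y = 1.
f_y = 1 is a nonzero constant, so f_y never vanishes: no point (x, y) can satisfy f = f_x = f_y = 0. In particular no (x, y) ∈ {−4, ..., 4}² is singular; the curve is smooth.


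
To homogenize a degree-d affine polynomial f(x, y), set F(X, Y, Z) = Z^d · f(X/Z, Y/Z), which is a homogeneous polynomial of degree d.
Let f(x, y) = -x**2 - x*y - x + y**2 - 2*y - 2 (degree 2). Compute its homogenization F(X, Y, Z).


F(X, Y, Z) = -X**2 - X*Y - X*Z + Y**2 - 2*Y*Z - 2*Z**2

deg(f) = 2.
Substitute x = X/Z, y = Y/Z into f, then multiply by Z^2.
  monomial -1·x^2·y^0 ↦ -1·X^2·Y^0·Z^0.
  monomial -1·x^1·y^1 ↦ -1·X^1·Y^1·Z^0.
  monomial -1·x^1·y^0 ↦ -1·X^1·Y^0·Z^1.
  monomial 1·x^0·y^2 ↦ 1·X^0·Y^2·Z^0.
  monomial -2·x^0·y^1 ↦ -2·X^0·Y^1·Z^1.
  monomial -2·x^0·y^0 ↦ -2·X^0·Y^0·Z^2.
Collecting: F(X, Y, Z) = -X**2 - X*Y - X*Z + Y**2 - 2*Y*Z - 2*Z**2.


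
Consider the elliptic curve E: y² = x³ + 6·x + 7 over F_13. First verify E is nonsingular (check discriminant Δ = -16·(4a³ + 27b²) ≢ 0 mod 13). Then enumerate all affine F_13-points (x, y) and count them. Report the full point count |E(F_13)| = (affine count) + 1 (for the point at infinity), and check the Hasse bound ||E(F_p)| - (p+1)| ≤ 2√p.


Affine points = {(1, 1), (1, 12), (2, 1), (2, 12), (3, 0), (4, 2), (4, 11), (6, 5), (6, 8), (9, 6), (9, 7), (10, 1), (10, 12), (11, 0), (12, 0)}; affine count = 15; |E(F_13)| = 16.

Discriminant check: Δ ∝ 4a³ + 27b² = 4·6³ + 27·7² = 4·216 + 27·49 ≡ 3 (mod 13). Nonzero ⇒ E is nonsingular.
For each x ∈ F_13, compute rhs = x³ + 6·x + 7 mod 13, then count y ∈ F_13 with y² ≡ rhs.
  x = 0: rhs = 7, matching y values: none (0 points).
  x = 1: rhs = 1, matching y values: 1, 12 (2 points).
  x = 2: rhs = 1, matching y values: 1, 12 (2 points).
  x = 3: rhs = 0, matching y values: 0 (1 points).
  x = 4: rhs = 4, matching y values: 2, 11 (2 points).
  x = 5: rhs = 6, matching y values: none (0 points).
  x = 6: rhs = 12, matching y values: 5, 8 (2 points).
  x = 7: rhs = 2, matching y values: none (0 points).
  x = 8: rhs = 8, matching y values: none (0 points).
  x = 9: rhs = 10, matching y values: 6, 7 (2 points).
  x = 10: rhs = 1, matching y values: 1, 12 (2 points).
  x = 11: rhs = 0, matching y values: 0 (1 points).
  x = 12: rhs = 0, matching y values: 0 (1 points).
Total affine count: 15.
Full point count |E(F_13)| = 15 + 1 = 16.
Hasse bound: |16 − (13+1)| = |2| = 2 ≤ 2√13 ≈ 7.2111 ✓.


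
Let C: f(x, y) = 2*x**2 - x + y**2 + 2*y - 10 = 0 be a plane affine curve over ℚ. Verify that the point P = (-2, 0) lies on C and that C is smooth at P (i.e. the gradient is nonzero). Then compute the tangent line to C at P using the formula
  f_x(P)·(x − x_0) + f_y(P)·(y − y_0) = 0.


Tangent line at P: -9*x + 2*y - 18 = 0.

Step 1: f(-2, 0) = 0, so P lies on C.
Step 2: partial derivatives
  f_x(x, y) = 4*x - 1, f_y(x, y) = 2*y + 2.
  f_x(P) = -9, f_y(P) = 2 (gradient nonzero, so P is smooth).
Step 3: tangent line at P: -9·(x − -2) + 2·(y − 0) = 0.
Expanding: -9*x + 2*y - 18 = 0.


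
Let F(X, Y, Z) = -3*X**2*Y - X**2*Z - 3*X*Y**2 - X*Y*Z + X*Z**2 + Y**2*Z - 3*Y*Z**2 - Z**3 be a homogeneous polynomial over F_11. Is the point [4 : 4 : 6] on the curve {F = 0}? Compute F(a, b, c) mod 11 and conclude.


F(4,4,6) ≡ 6 (mod 11); P is NOT on the curve.

Evaluate F(4, 4, 6) term-by-term (mod 11).
  -3*X**2*Y ↦ -3·16·4·1 = -192
  -X**2*Z ↦ -1·16·1·6 = -96
  -3*X*Y**2 ↦ -3·4·16·1 = -192
  -X*Y*Z ↦ -1·4·4·6 = -96
  X*Z**2 ↦ 1·4·1·36 = 144
  Y**2*Z ↦ 1·1·16·6 = 96
  -3*Y*Z**2 ↦ -3·1·4·36 = -432
  -Z**3 ↦ -1·1·1·216 = -216
Sum: F(4, 4, 6) = (-192) + (-96) + (-192) + (-96) + (144) + (96) + (-432) + (-216) = -984.
Reducing mod 11: -984 ≡ 6 (mod 11).
Since F(a, b, c) ≡ 6 ≠ 0 (mod 11), P does NOT lie on the curve.


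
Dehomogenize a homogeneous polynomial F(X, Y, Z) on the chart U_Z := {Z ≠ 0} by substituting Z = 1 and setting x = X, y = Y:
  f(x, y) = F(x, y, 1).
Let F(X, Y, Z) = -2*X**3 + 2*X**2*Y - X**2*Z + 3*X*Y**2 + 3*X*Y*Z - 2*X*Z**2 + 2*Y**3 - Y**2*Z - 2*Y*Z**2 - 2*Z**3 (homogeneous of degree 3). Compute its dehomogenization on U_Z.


f(x, y) = -2*x**3 + 2*x**2*y - x**2 + 3*x*y**2 + 3*x*y - 2*x + 2*y**3 - y**2 - 2*y - 2

On U_Z we set Z = 1. Each monomial c·X^i·Y^j·Z^k in F becomes c·x^i·y^j·1^k = c·x^i·y^j.
Substituting Z = 1: F(X, Y, 1) = -2*x**3 + 2*x**2*y - x**2 + 3*x*y**2 + 3*x*y - 2*x + 2*y**3 - y**2 - 2*y - 2.
Note: deg(f) ≤ deg(F) = 3; strict inequality happens when F is divisible by Z (lost terms).


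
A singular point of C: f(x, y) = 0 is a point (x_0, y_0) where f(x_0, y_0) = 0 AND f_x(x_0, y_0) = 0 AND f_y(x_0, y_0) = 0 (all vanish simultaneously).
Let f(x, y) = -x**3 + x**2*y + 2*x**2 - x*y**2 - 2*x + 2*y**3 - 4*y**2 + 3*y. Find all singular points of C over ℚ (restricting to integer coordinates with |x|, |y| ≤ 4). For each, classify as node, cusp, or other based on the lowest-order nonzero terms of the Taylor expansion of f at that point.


Singular points: {(1, 1)}; classification: cusp.

Compute partial derivatives:
  f_x = -3*x**2 + 2*x*y + 4*x - y**2 - 2.
  f_y = x**2 - 2*x*y + 6*y**2 - 8*y + 3.
Scan x_0 ∈ {−4, ..., 4}. For each x_0, f_y(x_0, y) is a polynomial in y; find its integer roots y ∈ {−4, ..., 4}, then test f_x and f at those candidates.
  x = -4: f_y(-4, y) = 6*y**2 + 19; no integer root y with |y| ≤ 4.
  x = -3: f_y(-3, y) = 6*y**2 - 2*y + 12; no integer root y with |y| ≤ 4.
  x = -2: f_y(-2, y) = 6*y**2 - 4*y + 7; no integer root y with |y| ≤ 4.
  x = -1: f_y(-1, y) = 6*y**2 - 6*y + 4; no integer root y with |y| ≤ 4.
  x = 0: f_y(0, y) = 6*y**2 - 8*y + 3; no integer root y with |y| ≤ 4.
  x = 1: f_y(1, y) = 6*y**2 - 10*y + 4; vanishes at y ∈ {1}. (1, 1): f_x = 0, f = 0 — SINGULAR.
  x = 2: f_y(2, y) = 6*y**2 - 12*y + 7; no integer root y with |y| ≤ 4.
  x = 3: f_y(3, y) = 6*y**2 - 14*y + 12; no integer root y with |y| ≤ 4.
  x = 4: f_y(4, y) = 6*y**2 - 16*y + 19; no integer root y with |y| ≤ 4.
Only singular point on the grid: (1, 1).
Classify: substitute x = 1 + u, y = 1 + v and expand: f = -u**3 + u**2*v - u*v**2 + 2*v**3 + v**2.
No constant or linear terms (consistent with a singular point). Quadratic part: v**2. Cubic part: -u**3 + u**2*v - u*v**2 + 2*v**3.
The quadratic part v**2 is a perfect square, so there is a single (double) tangent line v = 0, i.e. y = 1. Restricting the cubic part to that line (v = 0) leaves -u**3 ≠ 0, so f is not divisible by v and the branch is v² ≈ u**3 to lowest order — this is a cusp.
Classification: cusp.


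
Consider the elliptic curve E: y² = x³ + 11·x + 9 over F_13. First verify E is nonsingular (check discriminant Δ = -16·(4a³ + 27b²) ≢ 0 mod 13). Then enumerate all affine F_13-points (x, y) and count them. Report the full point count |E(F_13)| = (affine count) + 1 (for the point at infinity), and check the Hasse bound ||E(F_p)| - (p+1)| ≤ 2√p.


Affine points = {(0, 3), (0, 10), (2, 0), (3, 2), (3, 11), (4, 0), (7, 0), (10, 1), (10, 12), (12, 6), (12, 7)}; affine count = 11; |E(F_13)| = 12.

Discriminant check: Δ ∝ 4a³ + 27b² = 4·11³ + 27·9² = 4·1331 + 27·81 ≡ 10 (mod 13). Nonzero ⇒ E is nonsingular.
For each x ∈ F_13, compute rhs = x³ + 11·x + 9 mod 13, then count y ∈ F_13 with y² ≡ rhs.
  x = 0: rhs = 9, matching y values: 3, 10 (2 points).
  x = 1: rhs = 8, matching y values: none (0 points).
  x = 2: rhs = 0, matching y values: 0 (1 points).
  x = 3: rhs = 4, matching y values: 2, 11 (2 points).
  x = 4: rhs = 0, matching y values: 0 (1 points).
  x = 5: rhs = 7, matching y values: none (0 points).
  x = 6: rhs = 5, matching y values: none (0 points).
  x = 7: rhs = 0, matching y values: 0 (1 points).
  x = 8: rhs = 11, matching y values: none (0 points).
  x = 9: rhs = 5, matching y values: none (0 points).
  x = 10: rhs = 1, matching y values: 1, 12 (2 points).
  x = 11: rhs = 5, matching y values: none (0 points).
  x = 12: rhs = 10, matching y values: 6, 7 (2 points).
Total affine count: 11.
Full point count |E(F_13)| = 11 + 1 = 12.
Hasse bound: |12 − (13+1)| = |-2| = 2 ≤ 2√13 ≈ 7.2111 ✓.


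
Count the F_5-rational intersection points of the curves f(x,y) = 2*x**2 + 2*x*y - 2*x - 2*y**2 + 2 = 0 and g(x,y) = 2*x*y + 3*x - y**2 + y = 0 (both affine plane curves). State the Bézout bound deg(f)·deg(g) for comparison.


Common zeros: {(0, 1), (2, 4)}; count = 2; Bézout bound = 4.

deg(f) = 2, deg(g) = 2, so Bézout bound = 4.
Scan x ∈ F_5. For each x, list the y ∈ F_5 with f(x, y) ≡ 0 and those with g(x, y) ≡ 0 (mod 5); the common zeros in that column are the intersection.
  x = 0: f ≡ 0 at y ∈ {1, 4}; g ≡ 0 at y ∈ {0, 1}; common: {1}.
  x = 1: f ≡ 0 at y ∈ {3}; g ≡ 0 at y ∈ {1, 2}; common: ∅.
  x = 2: f ≡ 0 at y ∈ {3, 4}; g ≡ 0 at y ∈ {1, 4}; common: {4}.
  x = 3: f ≡ 0 at y ∈ ∅; g ≡ 0 at y ∈ {1}; common: ∅.
  x = 4: f ≡ 0 at y ∈ ∅; g ≡ 0 at y ∈ {1, 3}; common: ∅.
Collecting: common zeros = {(0, 1), (2, 4)}, so the count is 2.
Comparison with the Bézout bound: 2 ≤ 4 = deg(f)·deg(g), as expected for curves with no common component (the affine F_5-count falls short of the bound because intersections may lie at infinity, over extension fields, or carry multiplicity).


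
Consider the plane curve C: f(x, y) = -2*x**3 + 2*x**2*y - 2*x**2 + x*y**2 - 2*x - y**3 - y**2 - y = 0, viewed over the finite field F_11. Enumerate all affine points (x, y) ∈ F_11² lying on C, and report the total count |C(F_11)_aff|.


Affine F_11-points: {(0, 0), (1, 4), (1, 9), (2, 10), (3, 2), (5, 3), (5, 6), (8, 9), (8, 10), (9, 7), (10, 1), (10, 9), (10, 10)}; count = 13.

For each of the 121 pairs (x, y) ∈ F_11², evaluate f(x, y) mod 11. Record the zeros.
  x = 0: [0↦0, 1↦8, 2↦8, 3↦5, 4↦4, 5↦10, 6↦6, 7↦8, 8↦10, 9↦6, 10↦1]  zeros at y ∈ {0}
  x = 1: [0↦5, 1↦5, 2↦10, 3↦3, 4↦0, 5↦6, 6↦4, 7↦10, 8↦7, 9↦0, 10↦5]  zeros at y ∈ {4, 9}
  x = 2: [0↦5, 1↦1, 2↦4, 3↦8, 4↦7, 5↦6, 6↦10, 7↦2, 8↦9, 9↦3, 10↦0]  zeros at y ∈ {10}
  x = 3: [0↦10, 1↦6, 2↦0, 3↦8, 4↦2, 5↦9, 6↦1, 7↦5, 8↦4, 9↦3, 10↦7]  zeros at y ∈ {2}
  x = 4: [0↦8, 1↦8, 2↦8, 3↦2, 4↦6, 5↦3, 6↦9, 7↦7, 8↦2, 9↦10, 10↦3]  zeros at y ∈ ∅
  x = 5: [0↦9, 1↦6, 2↦5, 3↦0, 4↦7, 5↦9, 6↦0, 7↦7, 8↦2, 9↦1, 10↦9]  zeros at y ∈ {3, 6}
  x = 6: [0↦1, 1↦10, 2↦1, 3↦1, 4↦4, 5↦4, 6↦6, 7↦4, 8↦3, 9↦8, 10↦2]  zeros at y ∈ ∅
  x = 7: [0↦5, 1↦8, 2↦6, 3↦4, 4↦7, 5↦9, 6↦4, 7↦8, 8↦4, 9↦8, 10↦3]  zeros at y ∈ ∅
  x = 8: [0↦9, 1↦10, 2↦8, 3↦8, 4↦4, 5↦1, 6↦4, 7↦7, 8↦4, 9↦0, 10↦0]  zeros at y ∈ {9, 10}
  x = 9: [0↦1, 1↦4, 2↦6, 3↦1, 4↦5, 5↦1, 6↦5, 7↦0, 8↦2, 9↦5, 10↦3]  zeros at y ∈ {7}
  x = 10: [0↦2, 1↦0, 2↦10, 3↦4, 4↦9, 5↦8, 6↦6, 7↦8, 8↦8, 9↦0, 10↦0]  zeros at y ∈ {1, 9, 10}
Collecting zeros: affine points = {(0, 0), (1, 4), (1, 9), (2, 10), (3, 2), (5, 3), (5, 6), (8, 9), (8, 10), (9, 7), (10, 1), (10, 9), (10, 10)}.
Total count |C(F_11)_aff| = 13.


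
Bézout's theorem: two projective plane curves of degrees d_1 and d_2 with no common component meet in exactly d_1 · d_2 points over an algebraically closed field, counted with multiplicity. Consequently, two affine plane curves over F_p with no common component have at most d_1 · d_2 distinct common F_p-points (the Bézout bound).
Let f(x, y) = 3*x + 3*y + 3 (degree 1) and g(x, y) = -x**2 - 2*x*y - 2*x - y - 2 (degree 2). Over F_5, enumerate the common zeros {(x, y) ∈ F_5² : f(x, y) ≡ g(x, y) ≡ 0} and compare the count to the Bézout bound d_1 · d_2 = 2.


Common zeros: {(2, 2)}; count = 1; Bézout bound = 2.

deg(f) = 1, deg(g) = 2, so Bézout bound = 2.
Scan x ∈ F_5. For each x, list the y ∈ F_5 with f(x, y) ≡ 0 and those with g(x, y) ≡ 0 (mod 5); the common zeros in that column are the intersection.
  x = 0: f ≡ 0 at y ∈ {4}; g ≡ 0 at y ∈ {3}; common: ∅.
  x = 1: f ≡ 0 at y ∈ {3}; g ≡ 0 at y ∈ {0}; common: ∅.
  x = 2: f ≡ 0 at y ∈ {2}; g ≡ 0 at y ∈ {0, 1, 2, 3, 4}; common: {2}.
  x = 3: f ≡ 0 at y ∈ {1}; g ≡ 0 at y ∈ {4}; common: ∅.
  x = 4: f ≡ 0 at y ∈ {0}; g ≡ 0 at y ∈ {1}; common: ∅.
Collecting: common zeros = {(2, 2)}, so the count is 1.
Comparison with the Bézout bound: 1 ≤ 2 = deg(f)·deg(g), as expected for curves with no common component (the affine F_5-count falls short of the bound because intersections may lie at infinity, over extension fields, or carry multiplicity).


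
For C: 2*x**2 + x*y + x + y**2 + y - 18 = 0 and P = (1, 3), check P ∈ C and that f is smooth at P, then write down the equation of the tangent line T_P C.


Tangent line at P: 8*x + 8*y - 32 = 0.

Step 1: f(1, 3) = 0, so P lies on C.
Step 2: partial derivatives
  f_x(x, y) = 4*x + y + 1, f_y(x, y) = x + 2*y + 1.
  f_x(P) = 8, f_y(P) = 8 (gradient nonzero, so P is smooth).
Step 3: tangent line at P: 8·(x − 1) + 8·(y − 3) = 0.
Expanding: 8*x + 8*y - 32 = 0.


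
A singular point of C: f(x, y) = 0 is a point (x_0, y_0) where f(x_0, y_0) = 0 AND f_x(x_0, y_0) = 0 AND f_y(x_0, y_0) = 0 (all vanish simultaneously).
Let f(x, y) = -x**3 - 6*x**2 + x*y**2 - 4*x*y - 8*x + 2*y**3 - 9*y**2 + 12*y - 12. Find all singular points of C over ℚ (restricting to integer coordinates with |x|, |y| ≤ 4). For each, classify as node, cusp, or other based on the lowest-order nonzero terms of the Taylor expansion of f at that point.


Singular points: {(-2, 2)}; classification: cusp.

Compute partial derivatives:
  f_x = -3*x**2 - 12*x + y**2 - 4*y - 8.
  f_y = 2*x*y - 4*x + 6*y**2 - 18*y + 12.
Scan x_0 ∈ {−4, ..., 4}. For each x_0, f_y(x_0, y) is a polynomial in y; find its integer roots y ∈ {−4, ..., 4}, then test f_x and f at those candidates.
  x = -4: f_y(-4, y) = 6*y**2 - 26*y + 28; vanishes at y ∈ {2}. (-4, 2): f_x = -12 ≠ 0.
  x = -3: f_y(-3, y) = 6*y**2 - 24*y + 24; vanishes at y ∈ {2}. (-3, 2): f_x = -3 ≠ 0.
  x = -2: f_y(-2, y) = 6*y**2 - 22*y + 20; vanishes at y ∈ {2}. (-2, 2): f_x = 0, f = 0 — SINGULAR.
  x = -1: f_y(-1, y) = 6*y**2 - 20*y + 16; vanishes at y ∈ {2}. (-1, 2): f_x = -3 ≠ 0.
  x = 0: f_y(0, y) = 6*y**2 - 18*y + 12; vanishes at y ∈ {1, 2}. (0, 1): f_x = -11 ≠ 0; (0, 2): f_x = -12 ≠ 0.
  x = 1: f_y(1, y) = 6*y**2 - 16*y + 8; vanishes at y ∈ {2}. (1, 2): f_x = -27 ≠ 0.
  x = 2: f_y(2, y) = 6*y**2 - 14*y + 4; vanishes at y ∈ {2}. (2, 2): f_x = -48 ≠ 0.
  x = 3: f_y(3, y) = 6*y**2 - 12*y; vanishes at y ∈ {0, 2}. (3, 0): f_x = -71 ≠ 0; (3, 2): f_x = -75 ≠ 0.
  x = 4: f_y(4, y) = 6*y**2 - 10*y - 4; vanishes at y ∈ {2}. (4, 2): f_x = -108 ≠ 0.
Only singular point on the grid: (-2, 2).
Classify: substitute x = -2 + u, y = 2 + v and expand: f = -u**3 + u*v**2 + 2*v**3 + v**2.
No constant or linear terms (consistent with a singular point). Quadratic part: v**2. Cubic part: -u**3 + u*v**2 + 2*v**3.
The quadratic part v**2 is a perfect square, so there is a single (double) tangent line v = 0, i.e. y = 2. Restricting the cubic part to that line (v = 0) leaves -u**3 ≠ 0, so f is not divisible by v and the branch is v² ≈ u**3 to lowest order — this is a cusp.
Classification: cusp.


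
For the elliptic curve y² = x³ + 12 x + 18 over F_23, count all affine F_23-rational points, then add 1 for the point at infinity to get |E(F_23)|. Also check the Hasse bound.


Affine points = {(0, 8), (0, 15), (1, 10), (1, 13), (2, 2), (2, 21), (3, 9), (3, 14), (7, 10), (7, 13), (9, 2), (9, 21), (11, 3), (11, 20), (12, 2), (12, 21), (13, 5), (13, 18), (14, 3), (14, 20), (15, 10), (15, 13), (17, 11), (17, 12), (20, 1), (20, 22), (21, 3), (21, 20)}; affine count = 28; |E(F_23)| = 29.

Discriminant check: Δ ∝ 4a³ + 27b² = 4·12³ + 27·18² = 4·1728 + 27·324 ≡ 20 (mod 23). Nonzero ⇒ E is nonsingular.
For each x ∈ F_23, compute rhs = x³ + 12·x + 18 mod 23, then count y ∈ F_23 with y² ≡ rhs.
  x = 0: rhs = 18, matching y values: 8, 15 (2 points).
  x = 1: rhs = 8, matching y values: 10, 13 (2 points).
  x = 2: rhs = 4, matching y values: 2, 21 (2 points).
  x = 3: rhs = 12, matching y values: 9, 14 (2 points).
  x = 4: rhs = 15, matching y values: none (0 points).
  x = 5: rhs = 19, matching y values: none (0 points).
  x = 6: rhs = 7, matching y values: none (0 points).
  x = 7: rhs = 8, matching y values: 10, 13 (2 points).
  x = 8: rhs = 5, matching y values: none (0 points).
  x = 9: rhs = 4, matching y values: 2, 21 (2 points).
  x = 10: rhs = 11, matching y values: none (0 points).
  x = 11: rhs = 9, matching y values: 3, 20 (2 points).
  x = 12: rhs = 4, matching y values: 2, 21 (2 points).
  x = 13: rhs = 2, matching y values: 5, 18 (2 points).
  x = 14: rhs = 9, matching y values: 3, 20 (2 points).
  x = 15: rhs = 8, matching y values: 10, 13 (2 points).
  x = 16: rhs = 5, matching y values: none (0 points).
  x = 17: rhs = 6, matching y values: 11, 12 (2 points).
  x = 18: rhs = 17, matching y values: none (0 points).
  x = 19: rhs = 21, matching y values: none (0 points).
  x = 20: rhs = 1, matching y values: 1, 22 (2 points).
  x = 21: rhs = 9, matching y values: 3, 20 (2 points).
  x = 22: rhs = 5, matching y values: none (0 points).
Total affine count: 28.
Full point count |E(F_23)| = 28 + 1 = 29.
Hasse bound: |29 − (23+1)| = |5| = 5 ≤ 2√23 ≈ 9.5917 ✓.


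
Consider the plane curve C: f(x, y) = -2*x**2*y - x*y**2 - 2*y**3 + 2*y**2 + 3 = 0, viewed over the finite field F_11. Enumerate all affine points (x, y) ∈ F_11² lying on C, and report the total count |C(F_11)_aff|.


Affine F_11-points: {(0, 3), (1, 1), (3, 7), (3, 10), (4, 1), (4, 3), (4, 6), (5, 5), (9, 5), (10, 7)}; count = 10.

For each of the 121 pairs (x, y) ∈ F_11², evaluate f(x, y) mod 11. Record the zeros.
  x = 0: [0↦3, 1↦3, 2↦6, 3↦0, 4↦6, 5↦1, 6↦6, 7↦9, 8↦9, 9↦5, 10↦7]  zeros at y ∈ {3}
  x = 1: [0↦3, 1↦0, 2↦9, 3↦7, 4↦4, 5↦10, 6↦2, 7↦1, 8↦6, 9↦5, 10↦8]  zeros at y ∈ {1}
  x = 2: [0↦3, 1↦4, 2↦4, 3↦2, 4↦8, 5↦10, 6↦7, 7↦9, 8↦4, 9↦2, 10↦2]  zeros at y ∈ ∅
  x = 3: [0↦3, 1↦4, 2↦2, 3↦7, 4↦7, 5↦1, 6↦10, 7↦0, 8↦3, 9↦7, 10↦0]  zeros at y ∈ {7, 10}
  x = 4: [0↦3, 1↦0, 2↦3, 3↦0, 4↦1, 5↦5, 6↦0, 7↦7, 8↦3, 9↦9, 10↦2]  zeros at y ∈ {1, 3, 6}
  x = 5: [0↦3, 1↦3, 2↦7, 3↦3, 4↦1, 5↦0, 6↦10, 7↦8, 8↦4, 9↦8, 10↦8]  zeros at y ∈ {5}
  x = 6: [0↦3, 1↦2, 2↦3, 3↦5, 4↦7, 5↦8, 6↦7, 7↦3, 8↦6, 9↦4, 10↦7]  zeros at y ∈ ∅
  x = 7: [0↦3, 1↦8, 2↦2, 3↦6, 4↦8, 5↦7, 6↦2, 7↦3, 8↦9, 9↦8, 10↦10]  zeros at y ∈ ∅
  x = 8: [0↦3, 1↦10, 2↦4, 3↦6, 4↦4, 5↦8, 6↦6, 7↦8, 8↦2, 9↦9, 10↦6]  zeros at y ∈ ∅
  x = 9: [0↦3, 1↦8, 2↦9, 3↦5, 4↦6, 5↦0, 6↦8, 7↦7, 8↦7, 9↦7, 10↦6]  zeros at y ∈ {5}
  x = 10: [0↦3, 1↦2, 2↦6, 3↦3, 4↦3, 5↦5, 6↦8, 7↦0, 8↦2, 9↦2, 10↦10]  zeros at y ∈ {7}
Collecting zeros: affine points = {(0, 3), (1, 1), (3, 7), (3, 10), (4, 1), (4, 3), (4, 6), (5, 5), (9, 5), (10, 7)}.
Total count |C(F_11)_aff| = 10.


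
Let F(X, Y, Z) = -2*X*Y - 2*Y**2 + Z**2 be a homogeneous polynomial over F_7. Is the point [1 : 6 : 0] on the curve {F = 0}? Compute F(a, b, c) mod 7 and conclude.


F(1,6,0) ≡ 0 (mod 7); P is on the curve.

Evaluate F(1, 6, 0) term-by-term (mod 7).
  -2*X*Y ↦ -2·1·6·1 = -12
  -2*Y**2 ↦ -2·1·36·1 = -72
  Z**2 ↦ 1·1·1·0 = 0
Sum: F(1, 6, 0) = (-12) + (-72) + (0) = -84.
Reducing mod 7: -84 ≡ 0 (mod 7).
Since F(a, b, c) ≡ 0 (mod 7), P lies on the curve.


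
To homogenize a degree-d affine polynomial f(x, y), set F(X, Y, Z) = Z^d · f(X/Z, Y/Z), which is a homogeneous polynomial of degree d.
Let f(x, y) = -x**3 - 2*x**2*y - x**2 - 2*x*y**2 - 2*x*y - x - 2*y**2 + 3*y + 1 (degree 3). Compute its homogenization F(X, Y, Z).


F(X, Y, Z) = -X**3 - 2*X**2*Y - X**2*Z - 2*X*Y**2 - 2*X*Y*Z - X*Z**2 - 2*Y**2*Z + 3*Y*Z**2 + Z**3

deg(f) = 3.
Substitute x = X/Z, y = Y/Z into f, then multiply by Z^3.
  monomial -1·x^3·y^0 ↦ -1·X^3·Y^0·Z^0.
  monomial -2·x^2·y^1 ↦ -2·X^2·Y^1·Z^0.
  monomial -1·x^2·y^0 ↦ -1·X^2·Y^0·Z^1.
  monomial -2·x^1·y^2 ↦ -2·X^1·Y^2·Z^0.
  monomial -2·x^1·y^1 ↦ -2·X^1·Y^1·Z^1.
  monomial -1·x^1·y^0 ↦ -1·X^1·Y^0·Z^2.
  monomial -2·x^0·y^2 ↦ -2·X^0·Y^2·Z^1.
  monomial 3·x^0·y^1 ↦ 3·X^0·Y^1·Z^2.
  monomial 1·x^0·y^0 ↦ 1·X^0·Y^0·Z^3.
Collecting: F(X, Y, Z) = -X**3 - 2*X**2*Y - X**2*Z - 2*X*Y**2 - 2*X*Y*Z - X*Z**2 - 2*Y**2*Z + 3*Y*Z**2 + Z**3.


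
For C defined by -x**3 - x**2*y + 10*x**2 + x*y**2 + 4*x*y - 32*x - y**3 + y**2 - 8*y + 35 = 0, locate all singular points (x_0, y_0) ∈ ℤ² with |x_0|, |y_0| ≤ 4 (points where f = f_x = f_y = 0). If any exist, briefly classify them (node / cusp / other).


Singular points: {(3, 1)}; classification: cusp.

Compute partial derivatives:
  f_x = -3*x**2 - 2*x*y + 20*x + y**2 + 4*y - 32.
  f_y = -x**2 + 2*x*y + 4*x - 3*y**2 + 2*y - 8.
Scan x_0 ∈ {−4, ..., 4}. For each x_0, f_y(x_0, y) is a polynomial in y; find its integer roots y ∈ {−4, ..., 4}, then test f_x and f at those candidates.
  x = -4: f_y(-4, y) = -3*y**2 - 6*y - 40; no integer root y with |y| ≤ 4.
  x = -3: f_y(-3, y) = -3*y**2 - 4*y - 29; no integer root y with |y| ≤ 4.
  x = -2: f_y(-2, y) = -3*y**2 - 2*y - 20; no integer root y with |y| ≤ 4.
  x = -1: f_y(-1, y) = -3*y**2 - 13; no integer root y with |y| ≤ 4.
  x = 0: f_y(0, y) = -3*y**2 + 2*y - 8; no integer root y with |y| ≤ 4.
  x = 1: f_y(1, y) = -3*y**2 + 4*y - 5; no integer root y with |y| ≤ 4.
  x = 2: f_y(2, y) = -3*y**2 + 6*y - 4; no integer root y with |y| ≤ 4.
  x = 3: f_y(3, y) = -3*y**2 + 8*y - 5; vanishes at y ∈ {1}. (3, 1): f_x = 0, f = 0 — SINGULAR.
  x = 4: f_y(4, y) = -3*y**2 + 10*y - 8; vanishes at y ∈ {2}. (4, 2): f_x = -4 ≠ 0.
Only singular point on the grid: (3, 1).
Classify: substitute x = 3 + u, y = 1 + v and expand: f = -u**3 - u**2*v + u*v**2 - v**3 + v**2.
No constant or linear terms (consistent with a singular point). Quadratic part: v**2. Cubic part: -u**3 - u**2*v + u*v**2 - v**3.
The quadratic part v**2 is a perfect square, so there is a single (double) tangent line v = 0, i.e. y = 1. Restricting the cubic part to that line (v = 0) leaves -u**3 ≠ 0, so f is not divisible by v and the branch is v² ≈ u**3 to lowest order — this is a cusp.
Classification: cusp.


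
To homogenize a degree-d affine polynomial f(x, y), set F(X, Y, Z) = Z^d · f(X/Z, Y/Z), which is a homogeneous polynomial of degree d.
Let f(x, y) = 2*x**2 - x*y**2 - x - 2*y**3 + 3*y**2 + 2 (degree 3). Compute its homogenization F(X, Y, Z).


F(X, Y, Z) = 2*X**2*Z - X*Y**2 - X*Z**2 - 2*Y**3 + 3*Y**2*Z + 2*Z**3

deg(f) = 3.
Substitute x = X/Z, y = Y/Z into f, then multiply by Z^3.
  monomial 2·x^2·y^0 ↦ 2·X^2·Y^0·Z^1.
  monomial -1·x^1·y^2 ↦ -1·X^1·Y^2·Z^0.
  monomial -1·x^1·y^0 ↦ -1·X^1·Y^0·Z^2.
  monomial -2·x^0·y^3 ↦ -2·X^0·Y^3·Z^0.
  monomial 3·x^0·y^2 ↦ 3·X^0·Y^2·Z^1.
  monomial 2·x^0·y^0 ↦ 2·X^0·Y^0·Z^3.
Collecting: F(X, Y, Z) = 2*X**2*Z - X*Y**2 - X*Z**2 - 2*Y**3 + 3*Y**2*Z + 2*Z**3.


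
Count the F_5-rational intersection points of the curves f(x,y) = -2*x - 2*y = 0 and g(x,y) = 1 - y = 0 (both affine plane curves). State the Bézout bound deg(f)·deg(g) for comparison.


Common zeros: {(4, 1)}; count = 1; Bézout bound = 1.

deg(f) = 1, deg(g) = 1, so Bézout bound = 1.
Scan x ∈ F_5. For each x, list the y ∈ F_5 with f(x, y) ≡ 0 and those with g(x, y) ≡ 0 (mod 5); the common zeros in that column are the intersection.
  x = 0: f ≡ 0 at y ∈ {0}; g ≡ 0 at y ∈ {1}; common: ∅.
  x = 1: f ≡ 0 at y ∈ {4}; g ≡ 0 at y ∈ {1}; common: ∅.
  x = 2: f ≡ 0 at y ∈ {3}; g ≡ 0 at y ∈ {1}; common: ∅.
  x = 3: f ≡ 0 at y ∈ {2}; g ≡ 0 at y ∈ {1}; common: ∅.
  x = 4: f ≡ 0 at y ∈ {1}; g ≡ 0 at y ∈ {1}; common: {1}.
Collecting: common zeros = {(4, 1)}, so the count is 1.
Comparison with the Bézout bound: 1 ≤ 1 = deg(f)·deg(g), as expected for curves with no common component (the bound is attained).


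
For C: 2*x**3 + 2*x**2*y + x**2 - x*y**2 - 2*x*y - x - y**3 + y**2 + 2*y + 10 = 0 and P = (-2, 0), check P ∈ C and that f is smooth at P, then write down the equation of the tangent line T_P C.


Tangent line at P: 19*x + 14*y + 38 = 0.

Step 1: f(-2, 0) = 0, so P lies on C.
Step 2: partial derivatives
  f_x(x, y) = 6*x**2 + 4*x*y + 2*x - y**2 - 2*y - 1, f_y(x, y) = 2*x**2 - 2*x*y - 2*x - 3*y**2 + 2*y + 2.
  f_x(P) = 19, f_y(P) = 14 (gradient nonzero, so P is smooth).
Step 3: tangent line at P: 19·(x − -2) + 14·(y − 0) = 0.
Expanding: 19*x + 14*y + 38 = 0.


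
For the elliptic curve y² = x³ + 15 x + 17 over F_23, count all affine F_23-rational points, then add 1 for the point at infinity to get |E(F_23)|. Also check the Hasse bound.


Affine points = {(2, 3), (2, 20), (4, 7), (4, 16), (6, 1), (6, 22), (11, 8), (11, 15), (12, 4), (12, 19), (14, 2), (14, 21), (15, 11), (15, 12), (16, 11), (16, 12), (18, 1), (18, 22), (19, 10), (19, 13), (21, 5), (21, 18), (22, 1), (22, 22)}; affine count = 24; |E(F_23)| = 25.

Discriminant check: Δ ∝ 4a³ + 27b² = 4·15³ + 27·17² = 4·3375 + 27·289 ≡ 5 (mod 23). Nonzero ⇒ E is nonsingular.
For each x ∈ F_23, compute rhs = x³ + 15·x + 17 mod 23, then count y ∈ F_23 with y² ≡ rhs.
  x = 0: rhs = 17, matching y values: none (0 points).
  x = 1: rhs = 10, matching y values: none (0 points).
  x = 2: rhs = 9, matching y values: 3, 20 (2 points).
  x = 3: rhs = 20, matching y values: none (0 points).
  x = 4: rhs = 3, matching y values: 7, 16 (2 points).
  x = 5: rhs = 10, matching y values: none (0 points).
  x = 6: rhs = 1, matching y values: 1, 22 (2 points).
  x = 7: rhs = 5, matching y values: none (0 points).
  x = 8: rhs = 5, matching y values: none (0 points).
  x = 9: rhs = 7, matching y values: none (0 points).
  x = 10: rhs = 17, matching y values: none (0 points).
  x = 11: rhs = 18, matching y values: 8, 15 (2 points).
  x = 12: rhs = 16, matching y values: 4, 19 (2 points).
  x = 13: rhs = 17, matching y values: none (0 points).
  x = 14: rhs = 4, matching y values: 2, 21 (2 points).
  x = 15: rhs = 6, matching y values: 11, 12 (2 points).
  x = 16: rhs = 6, matching y values: 11, 12 (2 points).
  x = 17: rhs = 10, matching y values: none (0 points).
  x = 18: rhs = 1, matching y values: 1, 22 (2 points).
  x = 19: rhs = 8, matching y values: 10, 13 (2 points).
  x = 20: rhs = 14, matching y values: none (0 points).
  x = 21: rhs = 2, matching y values: 5, 18 (2 points).
  x = 22: rhs = 1, matching y values: 1, 22 (2 points).
Total affine count: 24.
Full point count |E(F_23)| = 24 + 1 = 25.
Hasse bound: |25 − (23+1)| = |1| = 1 ≤ 2√23 ≈ 9.5917 ✓.


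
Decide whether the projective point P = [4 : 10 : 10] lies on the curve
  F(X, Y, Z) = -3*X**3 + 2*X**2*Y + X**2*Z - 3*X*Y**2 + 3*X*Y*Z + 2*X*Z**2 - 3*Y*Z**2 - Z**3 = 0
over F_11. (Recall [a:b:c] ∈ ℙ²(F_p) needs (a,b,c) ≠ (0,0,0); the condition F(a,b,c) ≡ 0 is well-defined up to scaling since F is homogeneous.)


F(4,10,10) ≡ 3 (mod 11); P is NOT on the curve.

Evaluate F(4, 10, 10) term-by-term (mod 11).
  -3*X**3 ↦ -3·64·1·1 = -192
  2*X**2*Y ↦ 2·16·10·1 = 320
  X**2*Z ↦ 1·16·1·10 = 160
  -3*X*Y**2 ↦ -3·4·100·1 = -1200
  3*X*Y*Z ↦ 3·4·10·10 = 1200
  2*X*Z**2 ↦ 2·4·1·100 = 800
  -3*Y*Z**2 ↦ -3·1·10·100 = -3000
  -Z**3 ↦ -1·1·1·1000 = -1000
Sum: F(4, 10, 10) = (-192) + (320) + (160) + (-1200) + (1200) + (800) + (-3000) + (-1000) = -2912.
Reducing mod 11: -2912 ≡ 3 (mod 11).
Since F(a, b, c) ≡ 3 ≠ 0 (mod 11), P does NOT lie on the curve.
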